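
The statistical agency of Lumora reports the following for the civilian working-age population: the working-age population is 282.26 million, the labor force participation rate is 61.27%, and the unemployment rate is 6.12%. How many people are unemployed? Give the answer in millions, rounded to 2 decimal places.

Labor force = 0.6127 × 282.26 = 172.94 million.
Unemployed = 0.0612 × 172.94 ≈ 10.58 million.

About 10.58 million are unemployed.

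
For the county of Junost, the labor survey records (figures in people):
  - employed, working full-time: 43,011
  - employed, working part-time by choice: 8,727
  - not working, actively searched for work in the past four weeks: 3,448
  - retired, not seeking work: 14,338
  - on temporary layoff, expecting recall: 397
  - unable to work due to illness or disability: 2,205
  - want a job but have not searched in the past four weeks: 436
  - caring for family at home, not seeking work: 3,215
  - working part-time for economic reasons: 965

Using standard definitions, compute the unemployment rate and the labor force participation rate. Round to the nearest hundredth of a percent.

Employed = 43,011 + 8,727 + 965 = 52,703 (anyone who worked, including part-time for economic reasons, counts as employed).
Unemployed = 3,448 + 397 = 3,845 (jobless and actively searching, or on temporary layoff).
Labor force = 52,703 + 3,845 = 56,548.
Not in labor force = 14,338 + 2,205 + 436 + 3,215 = 20,194 (those not working and not actively searching are outside the labor force — including those who want a job but have given up searching).
Civilian working-age population = 56,548 + 20,194 = 76,742.
Unemployment rate = 3,845 / 56,548 = 6.80%.
Labor force participation rate = 56,548 / 76,742 = 73.69%.

Unemployment rate ≈ 6.80%; labor force participation rate ≈ 73.69%.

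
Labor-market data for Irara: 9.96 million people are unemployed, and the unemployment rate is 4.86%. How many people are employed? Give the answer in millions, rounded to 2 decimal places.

Labor force = U / u = 9.96 / 0.0486 ≈ 204.94 million.
Employed = labor force − unemployed = 204.94 − 9.96 = 194.98 million.

About 194.98 million are employed.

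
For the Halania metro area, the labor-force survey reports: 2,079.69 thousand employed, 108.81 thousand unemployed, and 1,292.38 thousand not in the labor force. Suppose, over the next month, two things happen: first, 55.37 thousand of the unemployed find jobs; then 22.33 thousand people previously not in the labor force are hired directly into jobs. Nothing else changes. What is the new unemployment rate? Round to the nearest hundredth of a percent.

New unemployment rate ≈ 2.42%.

Initially, labor force = 2,079.69 + 108.81 = 2,188.50 thousand, so u = 108.81/2,188.50 = 4.97%.
After the first change, unemployed falls and employed rises by 55.37; labor force unchanged → E = 2,135.06, U = 53.44, labor force = 2,188.50 thousand.
After the second change, employed and labor force both rise by 22.33; unemployed unchanged → E = 2,157.39, U = 53.44, labor force = 2,210.83 thousand.
New unemployment rate = 53.44 / 2,210.83 = 2.42%.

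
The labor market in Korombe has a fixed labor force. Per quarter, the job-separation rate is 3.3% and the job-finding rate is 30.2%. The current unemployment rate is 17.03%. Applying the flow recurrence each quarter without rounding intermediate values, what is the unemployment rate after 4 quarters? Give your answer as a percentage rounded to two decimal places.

With a fixed labor force, u_{t+1} = u_t + s·(1−u_t) − f·u_t = u_t·(1−s−f) + s.
Here 1−s−f = 0.665 and s = 0.033.
u_1 = 0.170300 × 0.665 + 0.033 = 0.146250.
u_2 = 0.146250 × 0.665 + 0.033 = 0.130256.
u_3 = 0.130256 × 0.665 + 0.033 = 0.119620.
u_4 = 0.119620 × 0.665 + 0.033 = 0.112547.

Unemployment rate after four quarters ≈ 11.25%.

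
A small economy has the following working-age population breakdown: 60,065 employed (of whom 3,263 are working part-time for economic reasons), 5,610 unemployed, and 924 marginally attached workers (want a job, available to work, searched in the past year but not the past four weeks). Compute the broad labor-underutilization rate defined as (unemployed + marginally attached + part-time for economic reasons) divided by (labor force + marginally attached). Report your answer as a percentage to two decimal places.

Labor force = 60,065 + 5,610 = 65,675.
Numerator = 5,610 + 924 + 3,263 = 9,797.
Denominator = 65,675 + 924 = 66,599.
Broad rate = 9,797 / 66,599 = 14.71%.

Broad underutilization rate ≈ 14.71%.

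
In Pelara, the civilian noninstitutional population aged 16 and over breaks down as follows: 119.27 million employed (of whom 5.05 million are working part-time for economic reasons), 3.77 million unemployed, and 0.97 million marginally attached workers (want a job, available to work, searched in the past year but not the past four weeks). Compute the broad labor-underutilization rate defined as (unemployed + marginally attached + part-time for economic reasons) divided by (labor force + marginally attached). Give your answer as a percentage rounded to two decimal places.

Labor force = 119.27 + 3.77 = 123.04 million.
Numerator = 3.77 + 0.97 + 5.05 = 9.79 million.
Denominator = 123.04 + 0.97 = 124.01 million.
Broad rate = 9.79 / 124.01 = 7.89%.

Broad underutilization rate ≈ 7.89%.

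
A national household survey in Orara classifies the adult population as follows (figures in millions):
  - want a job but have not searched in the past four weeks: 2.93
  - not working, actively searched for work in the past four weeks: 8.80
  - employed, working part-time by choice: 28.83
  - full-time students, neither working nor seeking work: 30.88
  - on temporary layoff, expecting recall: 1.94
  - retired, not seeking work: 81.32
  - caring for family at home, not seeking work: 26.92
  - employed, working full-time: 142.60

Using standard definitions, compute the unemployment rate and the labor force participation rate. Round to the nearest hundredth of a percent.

Unemployment rate ≈ 5.90%; labor force participation rate ≈ 56.19%.

Employed = 28.83 + 142.60 = 171.43 million.
Unemployed = 8.80 + 1.94 = 10.74 million (jobless and actively searching, or on temporary layoff).
Labor force = 171.43 + 10.74 = 182.17 million.
Not in labor force = 2.93 + 30.88 + 81.32 + 26.92 = 142.05 million (those not working and not actively searching are outside the labor force — including those who want a job but have given up searching).
Civilian working-age population = 182.17 + 142.05 = 324.22 million.
Unemployment rate = 10.74 / 182.17 = 5.90%.
Labor force participation rate = 182.17 / 324.22 = 56.19%.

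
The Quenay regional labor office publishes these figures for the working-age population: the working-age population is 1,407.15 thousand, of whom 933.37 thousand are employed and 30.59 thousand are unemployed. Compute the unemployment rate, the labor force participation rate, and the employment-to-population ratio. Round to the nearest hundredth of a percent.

Labor force = employed + unemployed = 933.37 + 30.59 = 963.96 thousand.
Unemployment rate = 30.59 / 963.96 = 3.17%.
Labor force participation rate = 963.96 / 1,407.15 = 68.50%.
Employment-population ratio = 933.37 / 1,407.15 = 66.33%.

Unemployment rate ≈ 3.17%; labor force participation rate ≈ 68.50%; employment-population ratio ≈ 66.33%.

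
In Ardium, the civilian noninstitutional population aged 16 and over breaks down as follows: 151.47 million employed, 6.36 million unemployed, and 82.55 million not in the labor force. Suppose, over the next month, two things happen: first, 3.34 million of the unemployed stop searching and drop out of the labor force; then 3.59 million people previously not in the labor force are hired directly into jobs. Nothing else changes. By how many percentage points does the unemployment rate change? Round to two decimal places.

Initially, labor force = 151.47 + 6.36 = 157.83 million, so u = 6.36/157.83 = 4.03%.
After the first change, unemployed and labor force both fall by 3.34 → E = 151.47, U = 3.02, labor force = 154.49 million.
After the second change, employed and labor force both rise by 3.59; unemployed unchanged → E = 155.06, U = 3.02, labor force = 158.08 million.
New unemployment rate = 3.02 / 158.08 = 1.91%.
Change = 1.91% − 4.03% = −2.12 percentage points.

The unemployment rate changes by −2.12 percentage points.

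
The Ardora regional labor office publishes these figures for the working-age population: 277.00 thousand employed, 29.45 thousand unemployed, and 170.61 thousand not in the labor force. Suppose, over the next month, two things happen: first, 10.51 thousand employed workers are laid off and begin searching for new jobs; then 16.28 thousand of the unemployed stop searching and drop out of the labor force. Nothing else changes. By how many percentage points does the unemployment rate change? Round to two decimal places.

Initially, labor force = 277.00 + 29.45 = 306.45 thousand, so u = 29.45/306.45 = 9.61%.
After the first change, employed falls and unemployed rises by 10.51; labor force unchanged → E = 266.49, U = 39.96, labor force = 306.45 thousand.
After the second change, unemployed and labor force both fall by 16.28 → E = 266.49, U = 23.68, labor force = 290.17 thousand.
New unemployment rate = 23.68 / 290.17 = 8.16%.
Change = 8.16% − 9.61% = −1.45 percentage points.

The unemployment rate changes by −1.45 percentage points.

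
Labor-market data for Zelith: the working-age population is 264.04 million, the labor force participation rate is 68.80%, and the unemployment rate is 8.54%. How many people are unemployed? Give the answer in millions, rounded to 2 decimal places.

Labor force = 0.6880 × 264.04 = 181.66 million.
Unemployed = 0.0854 × 181.66 ≈ 15.51 million.

About 15.51 million are unemployed.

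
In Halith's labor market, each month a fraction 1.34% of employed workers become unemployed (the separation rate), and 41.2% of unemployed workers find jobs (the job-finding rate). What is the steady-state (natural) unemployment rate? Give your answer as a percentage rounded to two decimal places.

At steady state the flows balance: s·E = f·U, so U/(E+U) = s/(s+f).
u* = 1.34 / (1.34 + 41.2) = 1.34 / 42.54 = 3.15%.

Steady-state unemployment rate ≈ 3.15%.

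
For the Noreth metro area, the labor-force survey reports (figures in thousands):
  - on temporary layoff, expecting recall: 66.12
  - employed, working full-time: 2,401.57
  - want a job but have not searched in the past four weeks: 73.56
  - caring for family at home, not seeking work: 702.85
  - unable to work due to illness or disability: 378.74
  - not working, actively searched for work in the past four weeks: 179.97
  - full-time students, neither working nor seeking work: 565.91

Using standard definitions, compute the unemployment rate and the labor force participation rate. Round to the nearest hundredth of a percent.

Unemployment rate ≈ 9.29%; labor force participation rate ≈ 60.60%.

Employed = 2,401.57 thousand.
Unemployed = 66.12 + 179.97 = 246.09 thousand (jobless and actively searching, or on temporary layoff).
Labor force = 2,401.57 + 246.09 = 2,647.66 thousand.
Not in labor force = 73.56 + 702.85 + 378.74 + 565.91 = 1,721.06 thousand (those not working and not actively searching are outside the labor force — including those who want a job but have given up searching).
Civilian working-age population = 2,647.66 + 1,721.06 = 4,368.72 thousand.
Unemployment rate = 246.09 / 2,647.66 = 9.29%.
Labor force participation rate = 2,647.66 / 4,368.72 = 60.60%.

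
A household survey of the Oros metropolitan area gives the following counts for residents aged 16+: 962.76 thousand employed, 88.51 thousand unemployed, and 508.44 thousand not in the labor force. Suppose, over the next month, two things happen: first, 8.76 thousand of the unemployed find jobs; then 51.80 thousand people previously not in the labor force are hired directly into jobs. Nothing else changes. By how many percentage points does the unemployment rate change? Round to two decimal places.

The unemployment rate changes by −1.19 percentage points.

Initially, labor force = 962.76 + 88.51 = 1,051.27 thousand, so u = 88.51/1,051.27 = 8.42%.
After the first change, unemployed falls and employed rises by 8.76; labor force unchanged → E = 971.52, U = 79.75, labor force = 1,051.27 thousand.
After the second change, employed and labor force both rise by 51.80; unemployed unchanged → E = 1,023.32, U = 79.75, labor force = 1,103.07 thousand.
New unemployment rate = 79.75 / 1,103.07 = 7.23%.
Change = 7.23% − 8.42% = −1.19 percentage points.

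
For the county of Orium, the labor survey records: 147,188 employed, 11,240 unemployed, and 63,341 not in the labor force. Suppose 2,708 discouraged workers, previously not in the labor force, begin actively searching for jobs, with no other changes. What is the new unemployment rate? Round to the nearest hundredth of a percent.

Initially, labor force = 147,188 + 11,240 = 158,428, so u = 11,240/158,428 = 7.09%.
After the change, unemployed and labor force both rise by 2,708 → E = 147,188, U = 13,948, labor force = 161,136.
New unemployment rate = 13,948 / 161,136 = 8.66%.

New unemployment rate ≈ 8.66%.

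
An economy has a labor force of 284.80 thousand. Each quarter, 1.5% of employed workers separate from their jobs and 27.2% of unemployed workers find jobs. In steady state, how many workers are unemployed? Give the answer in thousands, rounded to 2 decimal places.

About 14.89 thousand are unemployed in steady state.

Steady-state unemployment rate u* = s/(s+f) = 1.5/(1.5+27.2) = 0.052265.
Unemployed = u* × labor force = 0.052265 × 284.80 ≈ 14.89 thousand.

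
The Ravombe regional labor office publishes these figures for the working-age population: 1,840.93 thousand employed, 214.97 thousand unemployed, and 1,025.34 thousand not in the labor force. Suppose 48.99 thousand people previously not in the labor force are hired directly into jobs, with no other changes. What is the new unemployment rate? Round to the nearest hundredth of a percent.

Initially, labor force = 1,840.93 + 214.97 = 2,055.90 thousand, so u = 214.97/2,055.90 = 10.46%.
After the change, employed and labor force both rise by 48.99; unemployed unchanged → E = 1,889.92, U = 214.97, labor force = 2,104.89 thousand.
New unemployment rate = 214.97 / 2,104.89 = 10.21%.

New unemployment rate ≈ 10.21%.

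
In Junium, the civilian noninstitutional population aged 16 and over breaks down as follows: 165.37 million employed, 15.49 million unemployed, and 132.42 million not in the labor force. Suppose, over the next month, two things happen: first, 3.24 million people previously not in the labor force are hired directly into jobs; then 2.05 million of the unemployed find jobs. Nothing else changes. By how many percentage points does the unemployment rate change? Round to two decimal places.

Initially, labor force = 165.37 + 15.49 = 180.86 million, so u = 15.49/180.86 = 8.56%.
After the first change, employed and labor force both rise by 3.24; unemployed unchanged → E = 168.61, U = 15.49, labor force = 184.10 million.
After the second change, unemployed falls and employed rises by 2.05; labor force unchanged → E = 170.66, U = 13.44, labor force = 184.10 million.
New unemployment rate = 13.44 / 184.10 = 7.30%.
Change = 7.30% − 8.56% = −1.26 percentage points.

The unemployment rate changes by −1.26 percentage points.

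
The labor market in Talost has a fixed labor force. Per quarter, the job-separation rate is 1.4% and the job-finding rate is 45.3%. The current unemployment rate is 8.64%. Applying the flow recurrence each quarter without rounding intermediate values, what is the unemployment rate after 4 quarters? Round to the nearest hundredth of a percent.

Unemployment rate after four quarters ≈ 3.45%.

With a fixed labor force, u_{t+1} = u_t + s·(1−u_t) − f·u_t = u_t·(1−s−f) + s.
Here 1−s−f = 0.533 and s = 0.014.
u_1 = 0.086400 × 0.533 + 0.014 = 0.060051.
u_2 = 0.060051 × 0.533 + 0.014 = 0.046007.
u_3 = 0.046007 × 0.533 + 0.014 = 0.038522.
u_4 = 0.038522 × 0.533 + 0.014 = 0.034532.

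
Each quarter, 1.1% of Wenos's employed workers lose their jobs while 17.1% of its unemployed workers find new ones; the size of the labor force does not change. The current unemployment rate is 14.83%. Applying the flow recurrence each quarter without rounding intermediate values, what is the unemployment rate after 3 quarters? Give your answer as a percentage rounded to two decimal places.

With a fixed labor force, u_{t+1} = u_t + s·(1−u_t) − f·u_t = u_t·(1−s−f) + s.
Here 1−s−f = 0.818 and s = 0.011.
u_1 = 0.148300 × 0.818 + 0.011 = 0.132309.
u_2 = 0.132309 × 0.818 + 0.011 = 0.119229.
u_3 = 0.119229 × 0.818 + 0.011 = 0.108529.

Unemployment rate after three quarters ≈ 10.85%.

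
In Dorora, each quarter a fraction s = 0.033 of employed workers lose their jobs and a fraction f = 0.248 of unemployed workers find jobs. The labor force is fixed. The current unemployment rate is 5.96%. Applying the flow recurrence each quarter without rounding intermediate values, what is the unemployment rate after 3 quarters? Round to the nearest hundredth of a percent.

With a fixed labor force, u_{t+1} = u_t + s·(1−u_t) − f·u_t = u_t·(1−s−f) + s.
Here 1−s−f = 0.719 and s = 0.033.
u_1 = 0.059600 × 0.719 + 0.033 = 0.075852.
u_2 = 0.075852 × 0.719 + 0.033 = 0.087538.
u_3 = 0.087538 × 0.719 + 0.033 = 0.095940.

Unemployment rate after three quarters ≈ 9.59%.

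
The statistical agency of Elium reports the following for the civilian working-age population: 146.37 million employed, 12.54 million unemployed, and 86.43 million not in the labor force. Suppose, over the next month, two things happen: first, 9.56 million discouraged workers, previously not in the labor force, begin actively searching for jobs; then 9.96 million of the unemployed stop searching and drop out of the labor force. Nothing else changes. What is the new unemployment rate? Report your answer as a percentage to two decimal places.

New unemployment rate ≈ 7.66%.

Initially, labor force = 146.37 + 12.54 = 158.91 million, so u = 12.54/158.91 = 7.89%.
After the first change, unemployed and labor force both rise by 9.56 → E = 146.37, U = 22.10, labor force = 168.47 million.
After the second change, unemployed and labor force both fall by 9.96 → E = 146.37, U = 12.14, labor force = 158.51 million.
New unemployment rate = 12.14 / 158.51 = 7.66%.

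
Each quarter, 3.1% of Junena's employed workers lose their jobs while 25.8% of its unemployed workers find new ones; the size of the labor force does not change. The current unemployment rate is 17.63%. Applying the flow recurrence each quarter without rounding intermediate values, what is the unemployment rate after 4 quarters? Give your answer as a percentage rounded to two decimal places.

With a fixed labor force, u_{t+1} = u_t + s·(1−u_t) − f·u_t = u_t·(1−s−f) + s.
Here 1−s−f = 0.711 and s = 0.031.
u_1 = 0.176300 × 0.711 + 0.031 = 0.156349.
u_2 = 0.156349 × 0.711 + 0.031 = 0.142164.
u_3 = 0.142164 × 0.711 + 0.031 = 0.132079.
u_4 = 0.132079 × 0.711 + 0.031 = 0.124908.

Unemployment rate after four quarters ≈ 12.49%.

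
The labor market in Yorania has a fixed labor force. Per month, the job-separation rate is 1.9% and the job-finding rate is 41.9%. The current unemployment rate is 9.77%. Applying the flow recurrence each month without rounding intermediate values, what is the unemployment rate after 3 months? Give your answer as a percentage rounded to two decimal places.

Unemployment rate after three months ≈ 5.30%.

With a fixed labor force, u_{t+1} = u_t + s·(1−u_t) − f·u_t = u_t·(1−s−f) + s.
Here 1−s−f = 0.562 and s = 0.019.
u_1 = 0.097700 × 0.562 + 0.019 = 0.073907.
u_2 = 0.073907 × 0.562 + 0.019 = 0.060536.
u_3 = 0.060536 × 0.562 + 0.019 = 0.053021.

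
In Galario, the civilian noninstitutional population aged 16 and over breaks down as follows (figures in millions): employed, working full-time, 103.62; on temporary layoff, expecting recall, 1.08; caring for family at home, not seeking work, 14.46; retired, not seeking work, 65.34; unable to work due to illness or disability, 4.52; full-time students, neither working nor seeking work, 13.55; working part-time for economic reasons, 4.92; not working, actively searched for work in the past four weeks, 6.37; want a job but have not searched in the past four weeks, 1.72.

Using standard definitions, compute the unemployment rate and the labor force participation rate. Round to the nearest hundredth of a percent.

Employed = 103.62 + 4.92 = 108.54 million (anyone who worked, including part-time for economic reasons, counts as employed).
Unemployed = 1.08 + 6.37 = 7.45 million (jobless and actively searching, or on temporary layoff).
Labor force = 108.54 + 7.45 = 115.99 million.
Not in labor force = 14.46 + 65.34 + 4.52 + 13.55 + 1.72 = 99.59 million (those not working and not actively searching are outside the labor force — including those who want a job but have given up searching).
Civilian working-age population = 115.99 + 99.59 = 215.58 million.
Unemployment rate = 7.45 / 115.99 = 6.42%.
Labor force participation rate = 115.99 / 215.58 = 53.80%.

Unemployment rate ≈ 6.42%; labor force participation rate ≈ 53.80%.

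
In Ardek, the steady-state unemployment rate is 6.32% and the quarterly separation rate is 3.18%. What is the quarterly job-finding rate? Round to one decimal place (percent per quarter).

Job-finding rate ≈ 47.1% per quarter.

From u* = s/(s+f): f = s·(1−u)/u.
f = 3.18 × (1 − 0.0632) / 0.0632 = 2.9790 / 0.0632 ≈ 47.1% per quarter.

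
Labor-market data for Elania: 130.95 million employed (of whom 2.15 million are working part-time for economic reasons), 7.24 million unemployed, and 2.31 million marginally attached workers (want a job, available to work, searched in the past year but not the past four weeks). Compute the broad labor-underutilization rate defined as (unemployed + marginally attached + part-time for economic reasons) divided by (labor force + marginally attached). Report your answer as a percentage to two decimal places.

Labor force = 130.95 + 7.24 = 138.19 million.
Numerator = 7.24 + 2.31 + 2.15 = 11.70 million.
Denominator = 138.19 + 2.31 = 140.50 million.
Broad rate = 11.70 / 140.50 = 8.33%.

Broad underutilization rate ≈ 8.33%.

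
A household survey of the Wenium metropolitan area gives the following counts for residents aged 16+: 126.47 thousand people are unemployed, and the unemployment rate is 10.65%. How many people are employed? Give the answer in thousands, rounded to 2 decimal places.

Labor force = U / u = 126.47 / 0.1065 ≈ 1,187.51 thousand.
Employed = labor force − unemployed = 1,187.51 − 126.47 = 1,061.04 thousand.

About 1,061.04 thousand are employed.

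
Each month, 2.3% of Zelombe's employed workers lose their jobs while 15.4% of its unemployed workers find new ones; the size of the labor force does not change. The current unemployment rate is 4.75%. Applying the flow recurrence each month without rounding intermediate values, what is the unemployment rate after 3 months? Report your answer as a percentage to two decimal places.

With a fixed labor force, u_{t+1} = u_t + s·(1−u_t) − f·u_t = u_t·(1−s−f) + s.
Here 1−s−f = 0.823 and s = 0.023.
u_1 = 0.047500 × 0.823 + 0.023 = 0.062092.
u_2 = 0.062092 × 0.823 + 0.023 = 0.074102.
u_3 = 0.074102 × 0.823 + 0.023 = 0.083986.

Unemployment rate after three months ≈ 8.40%.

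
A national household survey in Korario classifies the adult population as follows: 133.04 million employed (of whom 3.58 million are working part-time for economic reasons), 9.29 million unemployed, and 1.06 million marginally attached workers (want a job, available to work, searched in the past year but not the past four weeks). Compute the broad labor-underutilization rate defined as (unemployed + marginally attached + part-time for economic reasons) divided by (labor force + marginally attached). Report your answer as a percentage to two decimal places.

Broad underutilization rate ≈ 9.71%.

Labor force = 133.04 + 9.29 = 142.33 million.
Numerator = 9.29 + 1.06 + 3.58 = 13.93 million.
Denominator = 142.33 + 1.06 = 143.39 million.
Broad rate = 13.93 / 143.39 = 9.71%.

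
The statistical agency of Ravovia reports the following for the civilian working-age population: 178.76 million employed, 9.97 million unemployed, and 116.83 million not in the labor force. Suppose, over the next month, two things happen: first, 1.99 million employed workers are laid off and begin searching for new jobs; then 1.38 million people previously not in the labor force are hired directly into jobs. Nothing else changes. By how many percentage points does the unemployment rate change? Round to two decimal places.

The unemployment rate changes by +1.01 percentage points.

Initially, labor force = 178.76 + 9.97 = 188.73 million, so u = 9.97/188.73 = 5.28%.
After the first change, employed falls and unemployed rises by 1.99; labor force unchanged → E = 176.77, U = 11.96, labor force = 188.73 million.
After the second change, employed and labor force both rise by 1.38; unemployed unchanged → E = 178.15, U = 11.96, labor force = 190.11 million.
New unemployment rate = 11.96 / 190.11 = 6.29%.
Change = 6.29% − 5.28% = +1.01 percentage points.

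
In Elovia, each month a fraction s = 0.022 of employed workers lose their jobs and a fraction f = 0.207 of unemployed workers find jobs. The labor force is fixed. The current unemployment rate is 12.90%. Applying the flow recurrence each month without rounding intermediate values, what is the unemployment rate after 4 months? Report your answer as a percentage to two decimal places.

Unemployment rate after four months ≈ 10.77%.

With a fixed labor force, u_{t+1} = u_t + s·(1−u_t) − f·u_t = u_t·(1−s−f) + s.
Here 1−s−f = 0.771 and s = 0.022.
u_1 = 0.129000 × 0.771 + 0.022 = 0.121459.
u_2 = 0.121459 × 0.771 + 0.022 = 0.115645.
u_3 = 0.115645 × 0.771 + 0.022 = 0.111162.
u_4 = 0.111162 × 0.771 + 0.022 = 0.107706.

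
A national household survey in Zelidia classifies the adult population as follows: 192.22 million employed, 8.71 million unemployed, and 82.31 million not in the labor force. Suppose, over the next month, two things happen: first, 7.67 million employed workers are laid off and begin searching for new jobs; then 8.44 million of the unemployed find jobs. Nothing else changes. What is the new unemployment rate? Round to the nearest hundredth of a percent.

Initially, labor force = 192.22 + 8.71 = 200.93 million, so u = 8.71/200.93 = 4.33%.
After the first change, employed falls and unemployed rises by 7.67; labor force unchanged → E = 184.55, U = 16.38, labor force = 200.93 million.
After the second change, unemployed falls and employed rises by 8.44; labor force unchanged → E = 192.99, U = 7.94, labor force = 200.93 million.
New unemployment rate = 7.94 / 200.93 = 3.95%.

New unemployment rate ≈ 3.95%.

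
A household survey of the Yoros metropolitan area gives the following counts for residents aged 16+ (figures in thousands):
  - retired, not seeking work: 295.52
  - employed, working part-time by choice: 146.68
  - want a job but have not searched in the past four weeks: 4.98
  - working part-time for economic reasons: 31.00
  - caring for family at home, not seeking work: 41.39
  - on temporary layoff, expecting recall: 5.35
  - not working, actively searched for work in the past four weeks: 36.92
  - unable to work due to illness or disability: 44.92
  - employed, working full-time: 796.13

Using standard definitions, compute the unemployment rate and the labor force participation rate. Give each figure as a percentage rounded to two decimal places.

Unemployment rate ≈ 4.16%; labor force participation rate ≈ 72.43%.

Employed = 146.68 + 31.00 + 796.13 = 973.81 thousand (anyone who worked, including part-time for economic reasons, counts as employed).
Unemployed = 5.35 + 36.92 = 42.27 thousand (jobless and actively searching, or on temporary layoff).
Labor force = 973.81 + 42.27 = 1,016.08 thousand.
Not in labor force = 295.52 + 4.98 + 41.39 + 44.92 = 386.81 thousand (those not working and not actively searching are outside the labor force — including those who want a job but have given up searching).
Civilian working-age population = 1,016.08 + 386.81 = 1,402.89 thousand.
Unemployment rate = 42.27 / 1,016.08 = 4.16%.
Labor force participation rate = 1,016.08 / 1,402.89 = 72.43%.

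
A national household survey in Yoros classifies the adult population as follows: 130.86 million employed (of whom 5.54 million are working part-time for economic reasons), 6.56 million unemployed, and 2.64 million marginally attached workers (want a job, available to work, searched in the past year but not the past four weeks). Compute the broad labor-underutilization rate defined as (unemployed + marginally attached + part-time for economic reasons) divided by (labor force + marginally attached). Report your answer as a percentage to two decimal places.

Labor force = 130.86 + 6.56 = 137.42 million.
Numerator = 6.56 + 2.64 + 5.54 = 14.74 million.
Denominator = 137.42 + 2.64 = 140.06 million.
Broad rate = 14.74 / 140.06 = 10.52%.

Broad underutilization rate ≈ 10.52%.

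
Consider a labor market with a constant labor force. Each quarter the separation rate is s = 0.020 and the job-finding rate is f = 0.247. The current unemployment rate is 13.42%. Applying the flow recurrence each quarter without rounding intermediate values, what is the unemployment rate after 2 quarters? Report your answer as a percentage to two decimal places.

Unemployment rate after two quarters ≈ 10.68%.

With a fixed labor force, u_{t+1} = u_t + s·(1−u_t) − f·u_t = u_t·(1−s−f) + s.
Here 1−s−f = 0.733 and s = 0.020.
u_1 = 0.134200 × 0.733 + 0.020 = 0.118369.
u_2 = 0.118369 × 0.733 + 0.020 = 0.106764.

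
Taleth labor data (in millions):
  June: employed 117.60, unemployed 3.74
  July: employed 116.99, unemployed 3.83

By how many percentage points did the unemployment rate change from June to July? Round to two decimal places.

The unemployment rate changed by +0.09 percentage points.

June: labor force = 117.60 + 3.74 = 121.34; u = 3.74/121.34 = 3.08%.
July: labor force = 116.99 + 3.83 = 120.82; u = 3.83/120.82 = 3.17%.
Change = 3.17% − 3.08% = +0.09 pp.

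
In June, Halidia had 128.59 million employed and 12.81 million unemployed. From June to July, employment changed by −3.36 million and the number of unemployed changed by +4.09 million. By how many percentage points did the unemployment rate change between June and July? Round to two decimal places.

The unemployment rate changed by +2.83 percentage points.

June: labor force = 128.59 + 12.81 = 141.40; u = 12.81/141.40 = 9.06%.
July: labor force = 125.23 + 16.90 = 142.13; u = 16.90/142.13 = 11.89%.
Change = 11.89% − 9.06% = +2.83 pp.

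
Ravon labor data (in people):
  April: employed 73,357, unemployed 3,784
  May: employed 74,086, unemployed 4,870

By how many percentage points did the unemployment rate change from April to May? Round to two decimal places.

April: labor force = 73,357 + 3,784 = 77,141; u = 3,784/77,141 = 4.91%.
May: labor force = 74,086 + 4,870 = 78,956; u = 4,870/78,956 = 6.17%.
Change = 6.17% − 4.91% = +1.26 pp.

The unemployment rate changed by +1.26 percentage points.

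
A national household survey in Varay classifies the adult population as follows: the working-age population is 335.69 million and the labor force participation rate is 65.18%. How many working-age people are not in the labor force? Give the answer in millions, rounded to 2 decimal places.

About 116.89 million are not in the labor force.

Share not in the labor force = 1 − 0.6518 = 0.3482.
Not in labor force = 0.3482 × 335.69 ≈ 116.89 million.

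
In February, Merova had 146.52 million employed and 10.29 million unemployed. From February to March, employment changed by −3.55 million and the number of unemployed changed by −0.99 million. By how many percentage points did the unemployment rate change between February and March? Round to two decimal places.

February: labor force = 146.52 + 10.29 = 156.81; u = 10.29/156.81 = 6.56%.
March: labor force = 142.97 + 9.30 = 152.27; u = 9.30/152.27 = 6.11%.
Change = 6.11% − 6.56% = −0.45 pp.

The unemployment rate changed by −0.45 percentage points.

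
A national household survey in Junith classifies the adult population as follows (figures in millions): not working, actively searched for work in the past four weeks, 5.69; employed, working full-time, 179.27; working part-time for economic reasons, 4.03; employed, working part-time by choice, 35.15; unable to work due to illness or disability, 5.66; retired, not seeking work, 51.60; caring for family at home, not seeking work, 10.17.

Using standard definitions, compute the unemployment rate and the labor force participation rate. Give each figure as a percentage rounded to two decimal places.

Employed = 179.27 + 4.03 + 35.15 = 218.45 million (anyone who worked, including part-time for economic reasons, counts as employed).
Unemployed = 5.69 million.
Labor force = 218.45 + 5.69 = 224.14 million.
Not in labor force = 5.66 + 51.60 + 10.17 = 67.43 million (those not working and not actively searching are outside the labor force).
Civilian working-age population = 224.14 + 67.43 = 291.57 million.
Unemployment rate = 5.69 / 224.14 = 2.54%.
Labor force participation rate = 224.14 / 291.57 = 76.87%.

Unemployment rate ≈ 2.54%; labor force participation rate ≈ 76.87%.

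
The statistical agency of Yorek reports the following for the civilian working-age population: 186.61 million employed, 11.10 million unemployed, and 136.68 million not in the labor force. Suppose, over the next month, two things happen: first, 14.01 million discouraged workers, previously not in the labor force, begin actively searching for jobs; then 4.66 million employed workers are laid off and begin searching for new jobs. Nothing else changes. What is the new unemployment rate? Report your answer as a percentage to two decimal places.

Initially, labor force = 186.61 + 11.10 = 197.71 million, so u = 11.10/197.71 = 5.61%.
After the first change, unemployed and labor force both rise by 14.01 → E = 186.61, U = 25.11, labor force = 211.72 million.
After the second change, employed falls and unemployed rises by 4.66; labor force unchanged → E = 181.95, U = 29.77, labor force = 211.72 million.
New unemployment rate = 29.77 / 211.72 = 14.06%.

New unemployment rate ≈ 14.06%.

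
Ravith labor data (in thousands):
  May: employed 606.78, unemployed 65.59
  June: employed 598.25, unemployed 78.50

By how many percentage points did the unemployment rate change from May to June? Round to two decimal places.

May: labor force = 606.78 + 65.59 = 672.37; u = 65.59/672.37 = 9.76%.
June: labor force = 598.25 + 78.50 = 676.75; u = 78.50/676.75 = 11.60%.
Change = 11.60% − 9.76% = +1.84 pp.

The unemployment rate changed by +1.84 percentage points.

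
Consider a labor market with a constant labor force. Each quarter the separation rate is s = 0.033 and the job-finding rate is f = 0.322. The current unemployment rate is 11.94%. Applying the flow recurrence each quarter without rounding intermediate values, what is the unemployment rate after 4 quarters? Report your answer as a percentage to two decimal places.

With a fixed labor force, u_{t+1} = u_t + s·(1−u_t) − f·u_t = u_t·(1−s−f) + s.
Here 1−s−f = 0.645 and s = 0.033.
u_1 = 0.119400 × 0.645 + 0.033 = 0.110013.
u_2 = 0.110013 × 0.645 + 0.033 = 0.103958.
u_3 = 0.103958 × 0.645 + 0.033 = 0.100053.
u_4 = 0.100053 × 0.645 + 0.033 = 0.097534.

Unemployment rate after four quarters ≈ 9.75%.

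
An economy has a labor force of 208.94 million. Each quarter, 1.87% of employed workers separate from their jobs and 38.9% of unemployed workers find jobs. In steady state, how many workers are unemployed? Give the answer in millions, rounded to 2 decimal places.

Steady-state unemployment rate u* = s/(s+f) = 1.87/(1.87+38.9) = 0.045867.
Unemployed = u* × labor force = 0.045867 × 208.94 ≈ 9.58 million.

About 9.58 million are unemployed in steady state.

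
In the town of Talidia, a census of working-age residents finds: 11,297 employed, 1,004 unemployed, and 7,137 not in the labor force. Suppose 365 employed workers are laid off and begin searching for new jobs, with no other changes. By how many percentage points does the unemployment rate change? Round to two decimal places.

Initially, labor force = 11,297 + 1,004 = 12,301, so u = 1,004/12,301 = 8.16%.
After the change, employed falls and unemployed rises by 365; labor force unchanged → E = 10,932, U = 1,369, labor force = 12,301.
New unemployment rate = 1,369 / 12,301 = 11.13%.
Change = 11.13% − 8.16% = +2.97 percentage points.

The unemployment rate changes by +2.97 percentage points.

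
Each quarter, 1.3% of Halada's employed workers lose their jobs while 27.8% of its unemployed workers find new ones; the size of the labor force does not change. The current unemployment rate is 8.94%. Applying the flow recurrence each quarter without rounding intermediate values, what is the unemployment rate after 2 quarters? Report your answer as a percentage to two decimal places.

Unemployment rate after two quarters ≈ 6.72%.

With a fixed labor force, u_{t+1} = u_t + s·(1−u_t) − f·u_t = u_t·(1−s−f) + s.
Here 1−s−f = 0.709 and s = 0.013.
u_1 = 0.089400 × 0.709 + 0.013 = 0.076385.
u_2 = 0.076385 × 0.709 + 0.013 = 0.067157.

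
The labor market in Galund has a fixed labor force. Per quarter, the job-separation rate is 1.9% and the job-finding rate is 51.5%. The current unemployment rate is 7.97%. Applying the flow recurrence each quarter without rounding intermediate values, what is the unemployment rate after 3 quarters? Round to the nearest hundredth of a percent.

Unemployment rate after three quarters ≈ 4.00%.

With a fixed labor force, u_{t+1} = u_t + s·(1−u_t) − f·u_t = u_t·(1−s−f) + s.
Here 1−s−f = 0.466 and s = 0.019.
u_1 = 0.079700 × 0.466 + 0.019 = 0.056140.
u_2 = 0.056140 × 0.466 + 0.019 = 0.045161.
u_3 = 0.045161 × 0.466 + 0.019 = 0.040045.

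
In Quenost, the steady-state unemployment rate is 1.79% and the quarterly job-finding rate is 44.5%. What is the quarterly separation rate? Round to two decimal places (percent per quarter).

Separation rate ≈ 0.81% per quarter.

From u* = s/(s+f): s = u·f/(1−u).
s = 0.0179 × 44.5 / (1 − 0.0179) = 0.7965 / 0.9821 ≈ 0.81% per quarter.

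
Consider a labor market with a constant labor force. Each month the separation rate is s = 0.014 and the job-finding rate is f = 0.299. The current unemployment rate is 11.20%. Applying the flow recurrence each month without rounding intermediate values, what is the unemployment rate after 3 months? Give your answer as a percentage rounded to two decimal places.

Unemployment rate after three months ≈ 6.65%.

With a fixed labor force, u_{t+1} = u_t + s·(1−u_t) − f·u_t = u_t·(1−s−f) + s.
Here 1−s−f = 0.687 and s = 0.014.
u_1 = 0.112000 × 0.687 + 0.014 = 0.090944.
u_2 = 0.090944 × 0.687 + 0.014 = 0.076479.
u_3 = 0.076479 × 0.687 + 0.014 = 0.066541.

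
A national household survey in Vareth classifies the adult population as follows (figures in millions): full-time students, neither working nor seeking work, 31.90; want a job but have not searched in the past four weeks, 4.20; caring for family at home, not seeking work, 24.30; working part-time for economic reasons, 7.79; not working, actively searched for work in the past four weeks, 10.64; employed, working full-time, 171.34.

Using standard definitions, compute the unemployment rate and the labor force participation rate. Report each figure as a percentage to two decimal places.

Employed = 7.79 + 171.34 = 179.13 million (anyone who worked, including part-time for economic reasons, counts as employed).
Unemployed = 10.64 million.
Labor force = 179.13 + 10.64 = 189.77 million.
Not in labor force = 31.90 + 4.20 + 24.30 = 60.40 million (those not working and not actively searching are outside the labor force — including those who want a job but have given up searching).
Civilian working-age population = 189.77 + 60.40 = 250.17 million.
Unemployment rate = 10.64 / 189.77 = 5.61%.
Labor force participation rate = 189.77 / 250.17 = 75.86%.

Unemployment rate ≈ 5.61%; labor force participation rate ≈ 75.86%.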